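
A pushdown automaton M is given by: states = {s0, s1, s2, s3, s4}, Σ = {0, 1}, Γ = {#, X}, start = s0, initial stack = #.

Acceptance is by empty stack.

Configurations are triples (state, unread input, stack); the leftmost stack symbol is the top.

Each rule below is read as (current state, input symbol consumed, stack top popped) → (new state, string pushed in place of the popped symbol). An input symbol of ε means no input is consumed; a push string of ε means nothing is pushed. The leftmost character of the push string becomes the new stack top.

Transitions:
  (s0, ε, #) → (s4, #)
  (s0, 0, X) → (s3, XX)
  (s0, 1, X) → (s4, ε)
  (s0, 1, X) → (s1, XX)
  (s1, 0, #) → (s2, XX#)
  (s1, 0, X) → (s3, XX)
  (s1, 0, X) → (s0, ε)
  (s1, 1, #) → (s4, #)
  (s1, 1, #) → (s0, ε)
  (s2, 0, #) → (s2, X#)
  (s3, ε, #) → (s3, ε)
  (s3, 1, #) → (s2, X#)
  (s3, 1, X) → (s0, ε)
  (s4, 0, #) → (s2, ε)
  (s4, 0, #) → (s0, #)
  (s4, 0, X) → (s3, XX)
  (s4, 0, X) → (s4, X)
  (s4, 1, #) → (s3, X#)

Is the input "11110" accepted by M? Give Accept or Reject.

Accept

One accepting computation: (s0, 11110, #) ⊢ (s4, 11110, #) ⊢ (s3, 1110, X#) ⊢ (s0, 110, #) ⊢ (s4, 110, #) ⊢ (s3, 10, X#) ⊢ (s0, 0, #) ⊢ (s4, 0, #) ⊢ (s2, ε, ε)
All input consumed and the stack is empty.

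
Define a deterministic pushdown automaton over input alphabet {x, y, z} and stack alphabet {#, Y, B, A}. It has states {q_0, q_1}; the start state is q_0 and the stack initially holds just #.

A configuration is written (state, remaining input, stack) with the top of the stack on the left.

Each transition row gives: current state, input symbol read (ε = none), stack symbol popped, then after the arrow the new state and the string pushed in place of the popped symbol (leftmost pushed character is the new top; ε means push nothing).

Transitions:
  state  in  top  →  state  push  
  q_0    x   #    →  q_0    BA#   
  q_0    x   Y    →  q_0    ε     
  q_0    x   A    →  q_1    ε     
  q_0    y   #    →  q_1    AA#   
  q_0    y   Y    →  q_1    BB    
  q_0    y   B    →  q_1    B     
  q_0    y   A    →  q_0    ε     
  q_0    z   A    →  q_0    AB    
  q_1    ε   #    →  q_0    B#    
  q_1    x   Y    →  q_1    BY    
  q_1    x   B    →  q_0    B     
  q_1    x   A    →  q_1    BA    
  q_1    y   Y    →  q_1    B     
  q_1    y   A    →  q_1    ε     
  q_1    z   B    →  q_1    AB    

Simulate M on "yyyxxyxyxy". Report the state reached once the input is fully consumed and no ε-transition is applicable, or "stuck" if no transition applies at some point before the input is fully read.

(q_0, yyyxxyxyxy, #) ⊢ (q_1, yyxxyxyxy, AA#) ⊢ (q_1, yxxyxyxy, A#) ⊢ (q_1, xxyxyxy, #) ⊢ (q_0, xxyxyxy, B#)
No transition for (q_0, x, top B); M blocks with input xxyxyxy remaining.

stuck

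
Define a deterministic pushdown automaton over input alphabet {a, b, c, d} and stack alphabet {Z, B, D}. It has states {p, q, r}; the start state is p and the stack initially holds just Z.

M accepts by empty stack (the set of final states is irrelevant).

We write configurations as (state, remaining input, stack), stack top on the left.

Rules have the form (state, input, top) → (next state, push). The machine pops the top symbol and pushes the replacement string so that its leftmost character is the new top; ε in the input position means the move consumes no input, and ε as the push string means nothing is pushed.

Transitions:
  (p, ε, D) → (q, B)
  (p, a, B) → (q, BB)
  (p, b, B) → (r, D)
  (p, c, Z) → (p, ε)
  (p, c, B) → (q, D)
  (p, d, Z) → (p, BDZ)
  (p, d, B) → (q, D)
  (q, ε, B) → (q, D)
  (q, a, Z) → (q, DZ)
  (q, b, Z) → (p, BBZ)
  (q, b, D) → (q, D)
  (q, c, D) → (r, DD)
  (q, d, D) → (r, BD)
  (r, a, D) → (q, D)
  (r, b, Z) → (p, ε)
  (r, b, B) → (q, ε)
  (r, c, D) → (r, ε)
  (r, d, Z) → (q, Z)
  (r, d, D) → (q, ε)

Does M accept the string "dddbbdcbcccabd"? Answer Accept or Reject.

(p, dddbbdcbcccabd, Z)
  read d, top Z: go to p, push BDZ → (p, ddbbdcbcccabd, BDZ)
  read d, top B: go to q, push D → (q, dbbdcbcccabd, DDZ)
  read d, top D: go to r, push BD → (r, bbdcbcccabd, BDDZ)
  read b, top B: go to q, push ε → (q, bdcbcccabd, DDZ)
  read b, top D: go to q, push D → (q, dcbcccabd, DDZ)
  read d, top D: go to r, push BD → (r, cbcccabd, BDDZ)
No transition applies at (r, cbcccabd, BDDZ); input not fully consumed.

Reject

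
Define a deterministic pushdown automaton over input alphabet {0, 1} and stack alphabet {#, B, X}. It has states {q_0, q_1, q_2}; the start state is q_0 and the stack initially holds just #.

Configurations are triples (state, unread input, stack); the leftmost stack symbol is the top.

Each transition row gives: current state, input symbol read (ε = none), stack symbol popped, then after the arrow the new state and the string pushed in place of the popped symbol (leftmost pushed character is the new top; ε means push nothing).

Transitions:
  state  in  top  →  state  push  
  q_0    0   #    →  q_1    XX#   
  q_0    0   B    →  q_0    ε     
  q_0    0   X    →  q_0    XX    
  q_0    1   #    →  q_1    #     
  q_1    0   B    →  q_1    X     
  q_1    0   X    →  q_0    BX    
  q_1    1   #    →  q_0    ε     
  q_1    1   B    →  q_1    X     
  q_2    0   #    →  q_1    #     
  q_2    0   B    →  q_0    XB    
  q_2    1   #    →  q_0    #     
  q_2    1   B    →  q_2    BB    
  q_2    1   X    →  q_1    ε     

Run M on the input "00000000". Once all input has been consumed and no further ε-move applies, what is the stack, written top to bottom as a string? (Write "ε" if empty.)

(q_0, 00000000, #)
  read 0, top #: go to q_1, push XX# → (q_1, 0000000, XX#)
  read 0, top X: go to q_0, push BX → (q_0, 000000, BXX#)
  read 0, top B: go to q_0, push ε → (q_0, 00000, XX#)
  read 0, top X: go to q_0, push XX → (q_0, 0000, XXX#)
  read 0, top X: go to q_0, push XX → (q_0, 000, XXXX#)
  read 0, top X: go to q_0, push XX → (q_0, 00, XXXXX#)
  read 0, top X: go to q_0, push XX → (q_0, 0, XXXXXX#)
  read 0, top X: go to q_0, push XX → (q_0, ε, XXXXXXX#)
All input consumed in state q_0 with stack XXXXXXX#.

XXXXXXX#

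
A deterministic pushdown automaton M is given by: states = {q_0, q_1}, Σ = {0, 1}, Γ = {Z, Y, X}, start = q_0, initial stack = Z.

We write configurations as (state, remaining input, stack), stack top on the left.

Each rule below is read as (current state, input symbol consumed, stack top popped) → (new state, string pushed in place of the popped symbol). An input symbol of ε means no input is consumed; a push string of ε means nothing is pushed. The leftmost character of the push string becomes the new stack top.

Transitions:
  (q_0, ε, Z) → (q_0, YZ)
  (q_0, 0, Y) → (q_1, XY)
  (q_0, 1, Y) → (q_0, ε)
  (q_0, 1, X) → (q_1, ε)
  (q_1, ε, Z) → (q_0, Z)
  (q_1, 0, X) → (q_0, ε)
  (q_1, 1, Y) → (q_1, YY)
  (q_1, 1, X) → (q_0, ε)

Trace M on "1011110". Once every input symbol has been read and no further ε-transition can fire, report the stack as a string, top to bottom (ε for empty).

XYZ

(q_0, 1011110, Z) ⊢ (q_0, 1011110, YZ) ⊢ (q_0, 011110, Z) ⊢ (q_0, 011110, YZ) ⊢ (q_1, 11110, XYZ) ⊢ (q_0, 1110, YZ) ⊢ (q_0, 110, Z) ⊢ (q_0, 110, YZ) ⊢ (q_0, 10, Z) ⊢ (q_0, 10, YZ) ⊢ (q_0, 0, Z) ⊢ (q_0, 0, YZ) ⊢ (q_1, ε, XYZ)
All input consumed in state q_1 with stack XYZ.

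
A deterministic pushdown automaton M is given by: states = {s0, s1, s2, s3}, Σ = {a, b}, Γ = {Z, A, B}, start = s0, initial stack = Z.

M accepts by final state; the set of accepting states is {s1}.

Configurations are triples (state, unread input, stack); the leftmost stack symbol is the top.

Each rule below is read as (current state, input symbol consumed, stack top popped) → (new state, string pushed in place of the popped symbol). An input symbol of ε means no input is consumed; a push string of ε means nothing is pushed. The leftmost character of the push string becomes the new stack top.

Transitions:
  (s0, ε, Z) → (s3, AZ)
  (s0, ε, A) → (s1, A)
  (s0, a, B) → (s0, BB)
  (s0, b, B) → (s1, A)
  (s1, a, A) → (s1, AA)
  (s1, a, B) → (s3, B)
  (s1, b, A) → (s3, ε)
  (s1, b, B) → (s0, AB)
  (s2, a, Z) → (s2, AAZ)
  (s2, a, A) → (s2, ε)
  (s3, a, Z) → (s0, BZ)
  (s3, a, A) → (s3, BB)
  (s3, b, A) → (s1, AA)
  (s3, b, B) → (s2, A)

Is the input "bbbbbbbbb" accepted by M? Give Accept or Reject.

Accept

(s0, bbbbbbbbb, Z)
  ε-move, top Z: go to s3, push AZ → (s3, bbbbbbbbb, AZ)
  read b, top A: go to s1, push AA → (s1, bbbbbbbb, AAZ)
  read b, top A: go to s3, push ε → (s3, bbbbbbb, AZ)
  read b, top A: go to s1, push AA → (s1, bbbbbb, AAZ)
  read b, top A: go to s3, push ε → (s3, bbbbb, AZ)
  read b, top A: go to s1, push AA → (s1, bbbb, AAZ)
  read b, top A: go to s3, push ε → (s3, bbb, AZ)
  read b, top A: go to s1, push AA → (s1, bb, AAZ)
  read b, top A: go to s3, push ε → (s3, b, AZ)
  read b, top A: go to s1, push AA → (s1, ε, AAZ)
All input consumed; state s1 ∈ F.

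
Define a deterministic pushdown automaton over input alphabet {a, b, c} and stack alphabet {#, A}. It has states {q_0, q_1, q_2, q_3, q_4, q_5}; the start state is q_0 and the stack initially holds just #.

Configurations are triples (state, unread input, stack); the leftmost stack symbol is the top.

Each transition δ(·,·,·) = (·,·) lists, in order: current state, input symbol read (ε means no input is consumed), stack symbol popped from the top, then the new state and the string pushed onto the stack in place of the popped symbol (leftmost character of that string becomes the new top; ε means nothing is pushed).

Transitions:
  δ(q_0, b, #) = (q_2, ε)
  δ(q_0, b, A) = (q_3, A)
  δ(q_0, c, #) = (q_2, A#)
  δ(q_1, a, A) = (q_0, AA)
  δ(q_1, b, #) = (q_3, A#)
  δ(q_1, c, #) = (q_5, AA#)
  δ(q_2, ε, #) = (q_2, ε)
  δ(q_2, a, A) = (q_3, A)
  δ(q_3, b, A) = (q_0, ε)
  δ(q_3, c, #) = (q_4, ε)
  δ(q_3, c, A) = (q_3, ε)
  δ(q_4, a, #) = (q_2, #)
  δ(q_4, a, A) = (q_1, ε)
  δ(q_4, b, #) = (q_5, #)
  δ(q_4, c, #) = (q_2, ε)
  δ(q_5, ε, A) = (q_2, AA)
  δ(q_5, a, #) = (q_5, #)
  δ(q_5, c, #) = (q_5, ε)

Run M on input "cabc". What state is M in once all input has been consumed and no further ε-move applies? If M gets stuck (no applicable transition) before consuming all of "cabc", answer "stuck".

(q_0, cabc, #)
  read c, top #: go to q_2, push A# → (q_2, abc, A#)
  read a, top A: go to q_3, push A → (q_3, bc, A#)
  read b, top A: go to q_0, push ε → (q_0, c, #)
  read c, top #: go to q_2, push A# → (q_2, ε, A#)
All input consumed; M is in state q_2.

q_2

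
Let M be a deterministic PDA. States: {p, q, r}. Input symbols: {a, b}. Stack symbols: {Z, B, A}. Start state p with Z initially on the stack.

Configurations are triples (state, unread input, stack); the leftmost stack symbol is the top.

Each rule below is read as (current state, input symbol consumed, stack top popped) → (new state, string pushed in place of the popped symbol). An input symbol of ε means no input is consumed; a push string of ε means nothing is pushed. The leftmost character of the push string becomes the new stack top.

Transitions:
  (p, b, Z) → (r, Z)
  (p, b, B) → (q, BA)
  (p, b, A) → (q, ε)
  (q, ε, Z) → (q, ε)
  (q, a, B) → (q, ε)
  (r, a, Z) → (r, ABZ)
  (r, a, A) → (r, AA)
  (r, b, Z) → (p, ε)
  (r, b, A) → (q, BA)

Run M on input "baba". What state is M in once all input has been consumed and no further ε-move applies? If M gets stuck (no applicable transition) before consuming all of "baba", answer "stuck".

q

(p, baba, Z) ⊢ (r, aba, Z) ⊢ (r, ba, ABZ) ⊢ (q, a, BABZ) ⊢ (q, ε, ABZ)
All input consumed; M is in state q.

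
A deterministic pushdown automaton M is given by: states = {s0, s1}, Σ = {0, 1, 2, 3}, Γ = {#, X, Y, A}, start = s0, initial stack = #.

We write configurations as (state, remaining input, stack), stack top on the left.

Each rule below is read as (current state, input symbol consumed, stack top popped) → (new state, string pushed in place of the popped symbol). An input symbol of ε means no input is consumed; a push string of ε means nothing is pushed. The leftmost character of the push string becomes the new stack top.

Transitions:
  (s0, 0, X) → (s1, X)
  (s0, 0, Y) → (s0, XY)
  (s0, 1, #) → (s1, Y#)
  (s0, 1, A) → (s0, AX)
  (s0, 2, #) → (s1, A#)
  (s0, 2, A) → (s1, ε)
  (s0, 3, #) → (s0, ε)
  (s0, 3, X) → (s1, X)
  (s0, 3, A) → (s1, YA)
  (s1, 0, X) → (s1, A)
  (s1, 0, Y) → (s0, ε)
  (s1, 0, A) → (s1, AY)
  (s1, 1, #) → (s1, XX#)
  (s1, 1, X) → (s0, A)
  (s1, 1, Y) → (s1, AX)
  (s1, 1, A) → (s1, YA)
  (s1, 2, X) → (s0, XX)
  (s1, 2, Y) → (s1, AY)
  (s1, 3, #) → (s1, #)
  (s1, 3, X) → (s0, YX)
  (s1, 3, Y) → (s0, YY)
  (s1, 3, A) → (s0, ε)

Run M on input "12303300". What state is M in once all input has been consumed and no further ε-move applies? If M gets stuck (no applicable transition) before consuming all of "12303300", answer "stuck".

(s0, 12303300, #) ⊢ (s1, 2303300, Y#) ⊢ (s1, 303300, AY#) ⊢ (s0, 03300, Y#) ⊢ (s0, 3300, XY#) ⊢ (s1, 300, XY#) ⊢ (s0, 00, YXY#) ⊢ (s0, 0, XYXY#) ⊢ (s1, ε, XYXY#)
All input consumed; M is in state s1.

s1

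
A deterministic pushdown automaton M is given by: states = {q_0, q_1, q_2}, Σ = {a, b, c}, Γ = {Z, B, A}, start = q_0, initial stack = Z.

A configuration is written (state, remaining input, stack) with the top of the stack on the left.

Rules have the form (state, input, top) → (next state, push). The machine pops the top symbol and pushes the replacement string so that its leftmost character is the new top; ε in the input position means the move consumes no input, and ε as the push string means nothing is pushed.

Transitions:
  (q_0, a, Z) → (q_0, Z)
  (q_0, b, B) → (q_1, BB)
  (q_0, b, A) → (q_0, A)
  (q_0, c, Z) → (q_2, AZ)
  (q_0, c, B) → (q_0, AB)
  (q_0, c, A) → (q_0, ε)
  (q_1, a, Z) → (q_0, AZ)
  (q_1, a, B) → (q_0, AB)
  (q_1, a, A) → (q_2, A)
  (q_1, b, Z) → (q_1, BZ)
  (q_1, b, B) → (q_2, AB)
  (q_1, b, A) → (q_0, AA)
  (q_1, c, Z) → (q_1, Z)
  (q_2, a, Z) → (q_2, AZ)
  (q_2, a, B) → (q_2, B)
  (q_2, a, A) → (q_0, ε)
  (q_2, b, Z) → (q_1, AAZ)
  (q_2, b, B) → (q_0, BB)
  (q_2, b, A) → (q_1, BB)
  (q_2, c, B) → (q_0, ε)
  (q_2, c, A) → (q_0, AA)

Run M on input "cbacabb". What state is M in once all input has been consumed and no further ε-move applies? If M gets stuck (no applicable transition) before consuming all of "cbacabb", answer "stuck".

stuck

(q_0, cbacabb, Z) ⊢ (q_2, bacabb, AZ) ⊢ (q_1, acabb, BBZ) ⊢ (q_0, cabb, ABBZ) ⊢ (q_0, abb, BBZ)
No transition for (q_0, a, top B); M blocks with input abb remaining.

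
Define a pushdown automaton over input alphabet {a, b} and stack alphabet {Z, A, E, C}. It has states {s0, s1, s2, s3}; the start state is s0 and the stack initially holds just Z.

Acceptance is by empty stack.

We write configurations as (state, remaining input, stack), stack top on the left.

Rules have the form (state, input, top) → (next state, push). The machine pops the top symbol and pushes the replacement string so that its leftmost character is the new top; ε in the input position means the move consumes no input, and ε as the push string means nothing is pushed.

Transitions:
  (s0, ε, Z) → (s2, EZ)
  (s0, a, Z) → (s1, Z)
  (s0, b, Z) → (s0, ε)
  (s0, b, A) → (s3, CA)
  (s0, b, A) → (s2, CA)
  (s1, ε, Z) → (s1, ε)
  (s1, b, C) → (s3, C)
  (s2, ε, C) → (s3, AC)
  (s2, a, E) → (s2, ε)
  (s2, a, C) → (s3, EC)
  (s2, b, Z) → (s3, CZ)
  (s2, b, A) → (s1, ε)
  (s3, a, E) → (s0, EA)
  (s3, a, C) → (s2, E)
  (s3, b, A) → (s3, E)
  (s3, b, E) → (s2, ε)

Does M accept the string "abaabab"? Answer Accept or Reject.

Reject

No computation consumes all input and empties the stack.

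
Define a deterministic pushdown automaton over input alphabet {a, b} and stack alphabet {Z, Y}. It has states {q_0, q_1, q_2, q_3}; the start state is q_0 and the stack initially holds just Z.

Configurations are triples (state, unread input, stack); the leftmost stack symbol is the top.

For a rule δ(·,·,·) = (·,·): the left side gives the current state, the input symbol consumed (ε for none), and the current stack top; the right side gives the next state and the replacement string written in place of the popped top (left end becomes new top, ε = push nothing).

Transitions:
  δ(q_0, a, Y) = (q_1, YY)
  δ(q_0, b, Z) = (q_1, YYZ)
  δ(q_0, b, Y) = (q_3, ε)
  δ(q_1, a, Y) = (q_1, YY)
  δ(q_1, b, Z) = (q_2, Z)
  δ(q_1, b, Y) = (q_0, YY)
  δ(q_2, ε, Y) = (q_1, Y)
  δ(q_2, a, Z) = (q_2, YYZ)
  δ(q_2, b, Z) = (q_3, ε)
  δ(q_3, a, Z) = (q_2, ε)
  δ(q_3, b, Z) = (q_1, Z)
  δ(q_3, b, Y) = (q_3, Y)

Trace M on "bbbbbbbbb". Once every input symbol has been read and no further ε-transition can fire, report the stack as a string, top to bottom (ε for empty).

(q_0, bbbbbbbbb, Z)
  read b, top Z: go to q_1, push YYZ → (q_1, bbbbbbbb, YYZ)
  read b, top Y: go to q_0, push YY → (q_0, bbbbbbb, YYYZ)
  read b, top Y: go to q_3, push ε → (q_3, bbbbbb, YYZ)
  read b, top Y: go to q_3, push Y → (q_3, bbbbb, YYZ)
  read b, top Y: go to q_3, push Y → (q_3, bbbb, YYZ)
  read b, top Y: go to q_3, push Y → (q_3, bbb, YYZ)
  read b, top Y: go to q_3, push Y → (q_3, bb, YYZ)
  read b, top Y: go to q_3, push Y → (q_3, b, YYZ)
  read b, top Y: go to q_3, push Y → (q_3, ε, YYZ)
All input consumed in state q_3 with stack YYZ.

YYZ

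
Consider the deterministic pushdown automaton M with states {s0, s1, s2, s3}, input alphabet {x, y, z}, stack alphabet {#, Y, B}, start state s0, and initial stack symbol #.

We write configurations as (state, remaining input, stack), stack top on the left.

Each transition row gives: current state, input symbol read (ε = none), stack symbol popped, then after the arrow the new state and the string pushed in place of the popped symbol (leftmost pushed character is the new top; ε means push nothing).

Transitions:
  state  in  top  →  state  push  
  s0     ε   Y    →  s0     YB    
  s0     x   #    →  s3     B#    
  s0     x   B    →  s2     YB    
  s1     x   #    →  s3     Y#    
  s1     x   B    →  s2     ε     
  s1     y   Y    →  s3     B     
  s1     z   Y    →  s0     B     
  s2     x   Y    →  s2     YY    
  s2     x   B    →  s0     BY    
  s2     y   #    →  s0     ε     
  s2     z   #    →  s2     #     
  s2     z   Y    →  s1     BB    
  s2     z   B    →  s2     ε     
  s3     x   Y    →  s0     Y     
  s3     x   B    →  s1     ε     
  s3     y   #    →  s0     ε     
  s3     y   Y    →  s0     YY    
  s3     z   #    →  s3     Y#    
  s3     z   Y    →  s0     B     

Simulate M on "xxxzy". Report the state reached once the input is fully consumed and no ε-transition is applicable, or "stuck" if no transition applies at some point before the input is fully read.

(s0, xxxzy, #)
  read x, top #: go to s3, push B# → (s3, xxzy, B#)
  read x, top B: go to s1, push ε → (s1, xzy, #)
  read x, top #: go to s3, push Y# → (s3, zy, Y#)
  read z, top Y: go to s0, push B → (s0, y, B#)
No transition for (s0, y, top B); M blocks with input y remaining.

stuck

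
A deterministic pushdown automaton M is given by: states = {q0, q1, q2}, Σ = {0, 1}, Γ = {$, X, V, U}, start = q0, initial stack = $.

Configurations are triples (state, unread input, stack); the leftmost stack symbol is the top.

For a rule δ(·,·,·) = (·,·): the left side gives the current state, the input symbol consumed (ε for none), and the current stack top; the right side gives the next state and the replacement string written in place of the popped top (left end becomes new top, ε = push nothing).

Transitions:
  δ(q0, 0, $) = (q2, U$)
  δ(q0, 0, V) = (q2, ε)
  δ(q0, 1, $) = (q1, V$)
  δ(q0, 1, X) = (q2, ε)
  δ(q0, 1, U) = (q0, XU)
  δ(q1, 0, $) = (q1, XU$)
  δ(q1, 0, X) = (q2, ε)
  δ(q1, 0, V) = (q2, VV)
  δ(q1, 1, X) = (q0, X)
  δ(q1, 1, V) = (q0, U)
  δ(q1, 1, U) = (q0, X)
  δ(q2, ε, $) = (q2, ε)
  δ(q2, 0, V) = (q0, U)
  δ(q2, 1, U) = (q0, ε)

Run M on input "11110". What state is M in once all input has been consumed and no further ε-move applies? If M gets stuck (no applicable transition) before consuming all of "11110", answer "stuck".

stuck

(q0, 11110, $)
  read 1, top $: go to q1, push V$ → (q1, 1110, V$)
  read 1, top V: go to q0, push U → (q0, 110, U$)
  read 1, top U: go to q0, push XU → (q0, 10, XU$)
  read 1, top X: go to q2, push ε → (q2, 0, U$)
No transition for (q2, 0, top U); M blocks with input 0 remaining.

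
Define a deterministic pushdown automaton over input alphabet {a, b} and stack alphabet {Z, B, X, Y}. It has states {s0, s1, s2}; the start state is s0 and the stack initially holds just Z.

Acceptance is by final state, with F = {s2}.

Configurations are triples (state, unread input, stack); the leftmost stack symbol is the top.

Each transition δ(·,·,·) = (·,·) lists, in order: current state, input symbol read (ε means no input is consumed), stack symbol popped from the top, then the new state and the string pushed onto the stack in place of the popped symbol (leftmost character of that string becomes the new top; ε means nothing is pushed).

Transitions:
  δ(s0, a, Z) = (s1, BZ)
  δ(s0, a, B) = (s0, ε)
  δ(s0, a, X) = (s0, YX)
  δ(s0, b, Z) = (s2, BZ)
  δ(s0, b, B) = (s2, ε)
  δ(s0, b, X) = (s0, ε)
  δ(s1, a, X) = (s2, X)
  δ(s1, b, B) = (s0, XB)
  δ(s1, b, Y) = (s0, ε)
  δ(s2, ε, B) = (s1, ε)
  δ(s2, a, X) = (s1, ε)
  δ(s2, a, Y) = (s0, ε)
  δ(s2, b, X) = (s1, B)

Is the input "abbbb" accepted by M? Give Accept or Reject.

(s0, abbbb, Z)
  read a, top Z: go to s1, push BZ → (s1, bbbb, BZ)
  read b, top B: go to s0, push XB → (s0, bbb, XBZ)
  read b, top X: go to s0, push ε → (s0, bb, BZ)
  read b, top B: go to s2, push ε → (s2, b, Z)
No transition applies at (s2, b, Z); input not fully consumed.

Reject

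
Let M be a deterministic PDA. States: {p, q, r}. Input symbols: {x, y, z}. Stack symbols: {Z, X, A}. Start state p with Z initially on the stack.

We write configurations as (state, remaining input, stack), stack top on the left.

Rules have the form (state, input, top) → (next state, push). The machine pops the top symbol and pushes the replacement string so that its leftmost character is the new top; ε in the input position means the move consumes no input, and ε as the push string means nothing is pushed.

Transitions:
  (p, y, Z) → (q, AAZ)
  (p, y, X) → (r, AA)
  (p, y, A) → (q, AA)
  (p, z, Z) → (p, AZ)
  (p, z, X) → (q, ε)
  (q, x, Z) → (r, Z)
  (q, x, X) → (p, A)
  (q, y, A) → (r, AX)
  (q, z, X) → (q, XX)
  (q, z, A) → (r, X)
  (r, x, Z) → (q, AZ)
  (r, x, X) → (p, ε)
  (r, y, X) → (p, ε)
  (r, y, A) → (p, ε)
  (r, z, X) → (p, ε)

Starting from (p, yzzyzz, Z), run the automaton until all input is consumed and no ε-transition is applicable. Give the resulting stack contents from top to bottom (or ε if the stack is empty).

AZ

(p, yzzyzz, Z) ⊢ (q, zzyzz, AAZ) ⊢ (r, zyzz, XAZ) ⊢ (p, yzz, AZ) ⊢ (q, zz, AAZ) ⊢ (r, z, XAZ) ⊢ (p, ε, AZ)
All input consumed in state p with stack AZ.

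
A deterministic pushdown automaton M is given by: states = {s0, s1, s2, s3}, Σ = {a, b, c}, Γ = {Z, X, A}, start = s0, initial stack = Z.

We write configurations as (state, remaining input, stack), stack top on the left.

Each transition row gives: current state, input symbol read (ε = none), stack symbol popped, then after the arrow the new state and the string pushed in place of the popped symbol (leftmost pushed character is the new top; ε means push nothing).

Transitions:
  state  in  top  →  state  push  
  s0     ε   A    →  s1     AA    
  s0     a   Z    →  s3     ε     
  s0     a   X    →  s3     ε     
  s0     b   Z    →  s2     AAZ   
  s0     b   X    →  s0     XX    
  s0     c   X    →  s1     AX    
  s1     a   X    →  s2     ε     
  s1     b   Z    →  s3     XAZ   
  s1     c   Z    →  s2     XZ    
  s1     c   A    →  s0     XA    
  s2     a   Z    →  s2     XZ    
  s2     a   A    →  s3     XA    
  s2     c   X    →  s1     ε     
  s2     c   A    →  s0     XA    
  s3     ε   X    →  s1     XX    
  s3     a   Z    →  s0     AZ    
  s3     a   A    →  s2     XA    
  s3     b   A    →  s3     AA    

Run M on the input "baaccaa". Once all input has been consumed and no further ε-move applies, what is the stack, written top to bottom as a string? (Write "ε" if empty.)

(s0, baaccaa, Z)
  read b, top Z: go to s2, push AAZ → (s2, aaccaa, AAZ)
  read a, top A: go to s3, push XA → (s3, accaa, XAAZ)
  ε-move, top X: go to s1, push XX → (s1, accaa, XXAAZ)
  read a, top X: go to s2, push ε → (s2, ccaa, XAAZ)
  read c, top X: go to s1, push ε → (s1, caa, AAZ)
  read c, top A: go to s0, push XA → (s0, aa, XAAZ)
  read a, top X: go to s3, push ε → (s3, a, AAZ)
  read a, top A: go to s2, push XA → (s2, ε, XAAZ)
All input consumed in state s2 with stack XAAZ.

XAAZ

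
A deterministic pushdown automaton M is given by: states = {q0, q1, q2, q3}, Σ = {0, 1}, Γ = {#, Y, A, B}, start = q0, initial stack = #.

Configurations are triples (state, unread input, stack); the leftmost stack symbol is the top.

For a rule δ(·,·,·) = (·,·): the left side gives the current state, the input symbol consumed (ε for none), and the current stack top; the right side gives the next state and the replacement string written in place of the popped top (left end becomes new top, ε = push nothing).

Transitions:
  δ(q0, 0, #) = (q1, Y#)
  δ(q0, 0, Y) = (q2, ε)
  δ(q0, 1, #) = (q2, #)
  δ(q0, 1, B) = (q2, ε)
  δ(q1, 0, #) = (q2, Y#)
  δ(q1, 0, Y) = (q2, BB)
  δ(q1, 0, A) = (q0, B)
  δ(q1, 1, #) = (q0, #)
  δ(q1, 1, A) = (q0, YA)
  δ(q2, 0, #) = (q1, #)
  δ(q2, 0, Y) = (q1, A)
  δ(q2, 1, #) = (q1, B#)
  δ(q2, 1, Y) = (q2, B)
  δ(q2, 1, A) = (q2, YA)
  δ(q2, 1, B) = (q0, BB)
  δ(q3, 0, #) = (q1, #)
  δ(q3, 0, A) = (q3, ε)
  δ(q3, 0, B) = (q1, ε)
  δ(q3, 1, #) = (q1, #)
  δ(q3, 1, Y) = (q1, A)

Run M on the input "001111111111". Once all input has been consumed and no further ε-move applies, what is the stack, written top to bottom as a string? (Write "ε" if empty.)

BB#

(q0, 001111111111, #)
  read 0, top #: go to q1, push Y# → (q1, 01111111111, Y#)
  read 0, top Y: go to q2, push BB → (q2, 1111111111, BB#)
  read 1, top B: go to q0, push BB → (q0, 111111111, BBB#)
  read 1, top B: go to q2, push ε → (q2, 11111111, BB#)
  read 1, top B: go to q0, push BB → (q0, 1111111, BBB#)
  read 1, top B: go to q2, push ε → (q2, 111111, BB#)
  read 1, top B: go to q0, push BB → (q0, 11111, BBB#)
  read 1, top B: go to q2, push ε → (q2, 1111, BB#)
  read 1, top B: go to q0, push BB → (q0, 111, BBB#)
  read 1, top B: go to q2, push ε → (q2, 11, BB#)
  read 1, top B: go to q0, push BB → (q0, 1, BBB#)
  read 1, top B: go to q2, push ε → (q2, ε, BB#)
All input consumed in state q2 with stack BB#.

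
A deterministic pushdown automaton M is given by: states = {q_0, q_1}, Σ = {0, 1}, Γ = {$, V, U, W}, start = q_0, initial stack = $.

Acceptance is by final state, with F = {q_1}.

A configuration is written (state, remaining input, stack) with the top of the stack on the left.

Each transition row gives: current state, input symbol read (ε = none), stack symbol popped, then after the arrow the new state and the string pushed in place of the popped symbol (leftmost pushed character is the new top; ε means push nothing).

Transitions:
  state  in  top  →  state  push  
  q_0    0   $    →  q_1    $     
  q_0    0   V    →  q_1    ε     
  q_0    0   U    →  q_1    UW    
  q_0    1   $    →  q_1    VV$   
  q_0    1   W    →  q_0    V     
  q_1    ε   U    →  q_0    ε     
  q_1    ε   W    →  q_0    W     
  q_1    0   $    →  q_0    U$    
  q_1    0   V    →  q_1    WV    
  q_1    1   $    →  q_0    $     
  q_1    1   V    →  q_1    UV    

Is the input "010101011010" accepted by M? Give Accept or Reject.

(q_0, 010101011010, $)
  read 0, top $: go to q_1, push $ → (q_1, 10101011010, $)
  read 1, top $: go to q_0, push $ → (q_0, 0101011010, $)
  read 0, top $: go to q_1, push $ → (q_1, 101011010, $)
  read 1, top $: go to q_0, push $ → (q_0, 01011010, $)
  read 0, top $: go to q_1, push $ → (q_1, 1011010, $)
  read 1, top $: go to q_0, push $ → (q_0, 011010, $)
  read 0, top $: go to q_1, push $ → (q_1, 11010, $)
  read 1, top $: go to q_0, push $ → (q_0, 1010, $)
  read 1, top $: go to q_1, push VV$ → (q_1, 010, VV$)
  read 0, top V: go to q_1, push WV → (q_1, 10, WVV$)
  ε-move, top W: go to q_0, push W → (q_0, 10, WVV$)
  read 1, top W: go to q_0, push V → (q_0, 0, VVV$)
  read 0, top V: go to q_1, push ε → (q_1, ε, VV$)
All input consumed; state q_1 ∈ F.

Accept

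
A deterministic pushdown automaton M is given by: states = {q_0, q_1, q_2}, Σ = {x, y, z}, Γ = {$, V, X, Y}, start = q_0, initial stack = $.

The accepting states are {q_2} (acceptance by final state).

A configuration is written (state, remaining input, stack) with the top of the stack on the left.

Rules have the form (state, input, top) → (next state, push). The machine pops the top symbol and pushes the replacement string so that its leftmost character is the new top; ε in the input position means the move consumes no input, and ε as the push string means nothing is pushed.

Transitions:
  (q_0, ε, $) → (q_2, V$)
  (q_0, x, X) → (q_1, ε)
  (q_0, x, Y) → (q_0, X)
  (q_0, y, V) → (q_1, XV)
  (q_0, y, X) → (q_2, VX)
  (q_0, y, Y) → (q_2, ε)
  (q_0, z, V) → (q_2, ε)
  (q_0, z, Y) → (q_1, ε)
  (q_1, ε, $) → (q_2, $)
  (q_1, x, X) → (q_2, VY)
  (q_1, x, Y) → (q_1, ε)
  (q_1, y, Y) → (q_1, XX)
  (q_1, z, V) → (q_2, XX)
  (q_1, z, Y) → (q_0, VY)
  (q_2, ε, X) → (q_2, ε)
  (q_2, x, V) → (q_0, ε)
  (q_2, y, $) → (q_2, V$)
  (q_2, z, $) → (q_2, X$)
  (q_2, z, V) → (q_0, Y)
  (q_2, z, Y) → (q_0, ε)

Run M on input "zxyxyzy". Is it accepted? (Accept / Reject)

(q_0, zxyxyzy, $) ⊢ (q_2, zxyxyzy, V$) ⊢ (q_0, xyxyzy, Y$) ⊢ (q_0, yxyzy, X$) ⊢ (q_2, xyzy, VX$) ⊢ (q_0, yzy, X$) ⊢ (q_2, zy, VX$) ⊢ (q_0, y, YX$) ⊢ (q_2, ε, X$)
All input consumed; state q_2 ∈ F.

Accept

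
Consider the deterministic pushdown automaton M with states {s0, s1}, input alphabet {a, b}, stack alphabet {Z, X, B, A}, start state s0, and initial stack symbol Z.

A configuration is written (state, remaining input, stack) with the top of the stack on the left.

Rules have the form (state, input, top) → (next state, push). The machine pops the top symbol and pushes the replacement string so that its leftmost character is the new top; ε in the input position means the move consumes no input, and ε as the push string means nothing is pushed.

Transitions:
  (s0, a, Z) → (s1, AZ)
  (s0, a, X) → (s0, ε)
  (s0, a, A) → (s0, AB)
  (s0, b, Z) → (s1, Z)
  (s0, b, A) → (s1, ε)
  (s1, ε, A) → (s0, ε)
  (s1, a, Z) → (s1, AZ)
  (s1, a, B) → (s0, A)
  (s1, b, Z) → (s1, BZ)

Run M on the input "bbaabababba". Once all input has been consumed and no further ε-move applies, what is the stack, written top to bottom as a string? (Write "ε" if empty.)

(s0, bbaabababba, Z) ⊢ (s1, baabababba, Z) ⊢ (s1, aabababba, BZ) ⊢ (s0, abababba, AZ) ⊢ (s0, bababba, ABZ) ⊢ (s1, ababba, BZ) ⊢ (s0, babba, AZ) ⊢ (s1, abba, Z) ⊢ (s1, bba, AZ) ⊢ (s0, bba, Z) ⊢ (s1, ba, Z) ⊢ (s1, a, BZ) ⊢ (s0, ε, AZ)
All input consumed in state s0 with stack AZ.

AZ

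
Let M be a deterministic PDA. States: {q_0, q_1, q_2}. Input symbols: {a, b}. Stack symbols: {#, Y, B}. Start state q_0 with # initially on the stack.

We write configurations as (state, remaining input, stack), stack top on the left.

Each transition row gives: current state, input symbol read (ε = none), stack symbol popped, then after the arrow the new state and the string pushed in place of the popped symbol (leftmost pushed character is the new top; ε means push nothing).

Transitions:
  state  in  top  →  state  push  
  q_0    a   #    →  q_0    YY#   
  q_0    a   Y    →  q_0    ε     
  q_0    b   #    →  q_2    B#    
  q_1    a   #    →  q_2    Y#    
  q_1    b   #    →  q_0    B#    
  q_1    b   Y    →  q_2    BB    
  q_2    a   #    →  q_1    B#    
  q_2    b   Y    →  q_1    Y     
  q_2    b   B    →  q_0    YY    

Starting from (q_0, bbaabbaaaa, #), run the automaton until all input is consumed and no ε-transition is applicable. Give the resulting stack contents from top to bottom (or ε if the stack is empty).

(q_0, bbaabbaaaa, #) ⊢ (q_2, baabbaaaa, B#) ⊢ (q_0, aabbaaaa, YY#) ⊢ (q_0, abbaaaa, Y#) ⊢ (q_0, bbaaaa, #) ⊢ (q_2, baaaa, B#) ⊢ (q_0, aaaa, YY#) ⊢ (q_0, aaa, Y#) ⊢ (q_0, aa, #) ⊢ (q_0, a, YY#) ⊢ (q_0, ε, Y#)
All input consumed in state q_0 with stack Y#.

Y#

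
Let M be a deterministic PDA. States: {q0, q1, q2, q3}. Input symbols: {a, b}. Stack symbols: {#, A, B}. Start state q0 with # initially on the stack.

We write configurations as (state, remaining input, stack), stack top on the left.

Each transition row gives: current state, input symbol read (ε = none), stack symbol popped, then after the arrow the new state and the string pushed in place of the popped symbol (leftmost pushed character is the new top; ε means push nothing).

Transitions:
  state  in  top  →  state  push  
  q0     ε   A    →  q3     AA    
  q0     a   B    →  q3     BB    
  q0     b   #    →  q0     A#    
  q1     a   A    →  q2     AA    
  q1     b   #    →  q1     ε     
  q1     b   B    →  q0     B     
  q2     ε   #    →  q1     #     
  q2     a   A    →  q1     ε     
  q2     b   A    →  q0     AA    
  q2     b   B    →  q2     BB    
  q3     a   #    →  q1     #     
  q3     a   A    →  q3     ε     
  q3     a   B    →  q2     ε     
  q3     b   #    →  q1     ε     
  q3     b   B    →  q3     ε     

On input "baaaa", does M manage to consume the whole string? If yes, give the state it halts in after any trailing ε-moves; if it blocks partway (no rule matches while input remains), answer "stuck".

stuck

(q0, baaaa, #)
  read b, top #: go to q0, push A# → (q0, aaaa, A#)
  ε-move, top A: go to q3, push AA → (q3, aaaa, AA#)
  read a, top A: go to q3, push ε → (q3, aaa, A#)
  read a, top A: go to q3, push ε → (q3, aa, #)
  read a, top #: go to q1, push # → (q1, a, #)
No transition for (q1, a, top #); M blocks with input a remaining.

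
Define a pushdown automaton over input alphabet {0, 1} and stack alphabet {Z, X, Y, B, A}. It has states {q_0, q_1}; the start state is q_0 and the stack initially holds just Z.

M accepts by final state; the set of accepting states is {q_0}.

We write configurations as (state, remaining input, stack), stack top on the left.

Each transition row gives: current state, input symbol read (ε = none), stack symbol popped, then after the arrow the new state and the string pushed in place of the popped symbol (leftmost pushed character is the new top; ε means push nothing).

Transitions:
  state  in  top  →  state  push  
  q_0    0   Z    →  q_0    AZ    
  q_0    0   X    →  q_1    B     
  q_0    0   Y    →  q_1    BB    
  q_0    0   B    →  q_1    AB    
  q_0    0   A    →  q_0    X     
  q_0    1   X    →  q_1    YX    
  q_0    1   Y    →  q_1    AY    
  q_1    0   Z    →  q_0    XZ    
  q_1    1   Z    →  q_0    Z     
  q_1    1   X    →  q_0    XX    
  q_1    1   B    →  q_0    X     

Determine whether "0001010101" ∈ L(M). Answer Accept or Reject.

Accept

One accepting computation: (q_0, 0001010101, Z) ⊢ (q_0, 001010101, AZ) ⊢ (q_0, 01010101, XZ) ⊢ (q_1, 1010101, BZ) ⊢ (q_0, 010101, XZ) ⊢ (q_1, 10101, BZ) ⊢ (q_0, 0101, XZ) ⊢ (q_1, 101, BZ) ⊢ (q_0, 01, XZ) ⊢ (q_1, 1, BZ) ⊢ (q_0, ε, XZ)
All input consumed and state q_0 ∈ F.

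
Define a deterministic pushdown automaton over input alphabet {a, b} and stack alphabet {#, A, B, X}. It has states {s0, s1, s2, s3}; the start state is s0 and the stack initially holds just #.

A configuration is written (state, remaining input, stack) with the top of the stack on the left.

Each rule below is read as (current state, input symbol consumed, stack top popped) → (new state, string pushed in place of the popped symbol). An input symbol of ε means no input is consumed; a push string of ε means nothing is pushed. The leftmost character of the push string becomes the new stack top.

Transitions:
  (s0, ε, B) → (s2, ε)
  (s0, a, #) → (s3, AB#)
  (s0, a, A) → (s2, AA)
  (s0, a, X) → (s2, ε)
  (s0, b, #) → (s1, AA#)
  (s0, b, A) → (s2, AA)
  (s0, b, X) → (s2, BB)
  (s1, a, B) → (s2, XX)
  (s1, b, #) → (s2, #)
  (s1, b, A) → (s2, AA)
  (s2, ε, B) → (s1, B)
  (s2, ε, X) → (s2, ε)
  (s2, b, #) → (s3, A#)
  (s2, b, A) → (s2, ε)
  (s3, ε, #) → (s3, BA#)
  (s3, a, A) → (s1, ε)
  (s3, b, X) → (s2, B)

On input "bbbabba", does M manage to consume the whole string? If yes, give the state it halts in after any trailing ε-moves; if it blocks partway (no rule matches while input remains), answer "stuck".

stuck

(s0, bbbabba, #)
  read b, top #: go to s1, push AA# → (s1, bbabba, AA#)
  read b, top A: go to s2, push AA → (s2, babba, AAA#)
  read b, top A: go to s2, push ε → (s2, abba, AA#)
No transition for (s2, a, top A); M blocks with input abba remaining.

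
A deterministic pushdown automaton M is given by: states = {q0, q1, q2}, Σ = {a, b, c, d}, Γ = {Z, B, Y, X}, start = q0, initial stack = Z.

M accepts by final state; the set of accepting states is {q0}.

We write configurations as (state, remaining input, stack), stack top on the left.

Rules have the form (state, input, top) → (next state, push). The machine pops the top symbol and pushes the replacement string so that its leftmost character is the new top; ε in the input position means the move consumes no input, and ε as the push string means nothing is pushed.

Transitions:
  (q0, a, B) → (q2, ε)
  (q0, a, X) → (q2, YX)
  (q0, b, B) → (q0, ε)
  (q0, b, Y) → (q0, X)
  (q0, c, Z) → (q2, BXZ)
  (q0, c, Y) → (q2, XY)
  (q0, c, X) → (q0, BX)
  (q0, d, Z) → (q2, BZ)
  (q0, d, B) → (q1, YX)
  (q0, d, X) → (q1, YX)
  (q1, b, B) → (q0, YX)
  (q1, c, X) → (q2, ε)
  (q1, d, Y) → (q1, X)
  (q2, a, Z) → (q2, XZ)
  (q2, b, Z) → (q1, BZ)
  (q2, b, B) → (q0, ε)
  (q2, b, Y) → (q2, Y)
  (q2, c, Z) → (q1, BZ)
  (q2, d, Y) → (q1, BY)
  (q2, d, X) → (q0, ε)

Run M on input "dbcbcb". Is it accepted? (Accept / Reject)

Accept

(q0, dbcbcb, Z) ⊢ (q2, bcbcb, BZ) ⊢ (q0, cbcb, Z) ⊢ (q2, bcb, BXZ) ⊢ (q0, cb, XZ) ⊢ (q0, b, BXZ) ⊢ (q0, ε, XZ)
All input consumed; state q0 ∈ F.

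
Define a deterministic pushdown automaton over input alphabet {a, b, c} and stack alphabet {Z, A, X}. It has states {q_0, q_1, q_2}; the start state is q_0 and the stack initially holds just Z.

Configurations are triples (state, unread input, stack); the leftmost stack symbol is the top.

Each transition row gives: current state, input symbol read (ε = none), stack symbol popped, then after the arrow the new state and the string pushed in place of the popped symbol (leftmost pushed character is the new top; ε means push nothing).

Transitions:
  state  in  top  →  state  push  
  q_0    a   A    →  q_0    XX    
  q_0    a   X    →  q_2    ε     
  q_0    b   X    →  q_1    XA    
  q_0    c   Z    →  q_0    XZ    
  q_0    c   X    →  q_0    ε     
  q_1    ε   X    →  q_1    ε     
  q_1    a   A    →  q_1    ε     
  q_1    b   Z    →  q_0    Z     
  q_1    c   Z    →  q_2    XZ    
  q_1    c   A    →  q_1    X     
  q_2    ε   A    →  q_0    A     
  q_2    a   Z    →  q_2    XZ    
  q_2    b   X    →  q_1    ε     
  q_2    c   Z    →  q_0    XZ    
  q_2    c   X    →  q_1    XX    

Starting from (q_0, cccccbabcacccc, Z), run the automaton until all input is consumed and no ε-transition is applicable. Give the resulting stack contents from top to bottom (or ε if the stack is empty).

Z

(q_0, cccccbabcacccc, Z) ⊢ (q_0, ccccbabcacccc, XZ) ⊢ (q_0, cccbabcacccc, Z) ⊢ (q_0, ccbabcacccc, XZ) ⊢ (q_0, cbabcacccc, Z) ⊢ (q_0, babcacccc, XZ) ⊢ (q_1, abcacccc, XAZ) ⊢ (q_1, abcacccc, AZ) ⊢ (q_1, bcacccc, Z) ⊢ (q_0, cacccc, Z) ⊢ (q_0, acccc, XZ) ⊢ (q_2, cccc, Z) ⊢ (q_0, ccc, XZ) ⊢ (q_0, cc, Z) ⊢ (q_0, c, XZ) ⊢ (q_0, ε, Z)
All input consumed in state q_0 with stack Z.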